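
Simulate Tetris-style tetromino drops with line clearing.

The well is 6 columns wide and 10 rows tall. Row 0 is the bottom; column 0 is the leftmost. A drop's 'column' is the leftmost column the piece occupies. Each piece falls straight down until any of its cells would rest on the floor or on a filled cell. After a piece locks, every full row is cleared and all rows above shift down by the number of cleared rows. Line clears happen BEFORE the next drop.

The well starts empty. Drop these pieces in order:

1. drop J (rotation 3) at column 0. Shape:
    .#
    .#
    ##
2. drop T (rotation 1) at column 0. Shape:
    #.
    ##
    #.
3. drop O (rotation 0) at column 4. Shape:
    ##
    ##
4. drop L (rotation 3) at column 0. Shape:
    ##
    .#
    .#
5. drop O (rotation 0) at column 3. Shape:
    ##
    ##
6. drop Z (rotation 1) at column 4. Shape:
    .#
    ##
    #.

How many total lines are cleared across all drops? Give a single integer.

Answer: 0

Derivation:
Drop 1: J rot3 at col 0 lands with bottom-row=0; cleared 0 line(s) (total 0); column heights now [1 3 0 0 0 0], max=3
Drop 2: T rot1 at col 0 lands with bottom-row=2; cleared 0 line(s) (total 0); column heights now [5 4 0 0 0 0], max=5
Drop 3: O rot0 at col 4 lands with bottom-row=0; cleared 0 line(s) (total 0); column heights now [5 4 0 0 2 2], max=5
Drop 4: L rot3 at col 0 lands with bottom-row=4; cleared 0 line(s) (total 0); column heights now [7 7 0 0 2 2], max=7
Drop 5: O rot0 at col 3 lands with bottom-row=2; cleared 0 line(s) (total 0); column heights now [7 7 0 4 4 2], max=7
Drop 6: Z rot1 at col 4 lands with bottom-row=4; cleared 0 line(s) (total 0); column heights now [7 7 0 4 6 7], max=7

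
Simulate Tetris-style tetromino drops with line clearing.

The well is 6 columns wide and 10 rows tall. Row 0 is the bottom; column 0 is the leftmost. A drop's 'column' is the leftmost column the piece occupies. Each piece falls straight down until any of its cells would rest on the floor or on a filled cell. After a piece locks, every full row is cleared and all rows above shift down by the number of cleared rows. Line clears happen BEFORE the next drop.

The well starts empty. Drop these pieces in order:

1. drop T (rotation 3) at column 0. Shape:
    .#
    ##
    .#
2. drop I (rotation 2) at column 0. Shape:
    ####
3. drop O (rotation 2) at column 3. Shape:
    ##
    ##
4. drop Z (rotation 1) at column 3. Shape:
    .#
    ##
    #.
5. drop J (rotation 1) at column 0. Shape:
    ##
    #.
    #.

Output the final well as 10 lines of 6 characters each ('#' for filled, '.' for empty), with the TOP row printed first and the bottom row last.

Drop 1: T rot3 at col 0 lands with bottom-row=0; cleared 0 line(s) (total 0); column heights now [2 3 0 0 0 0], max=3
Drop 2: I rot2 at col 0 lands with bottom-row=3; cleared 0 line(s) (total 0); column heights now [4 4 4 4 0 0], max=4
Drop 3: O rot2 at col 3 lands with bottom-row=4; cleared 0 line(s) (total 0); column heights now [4 4 4 6 6 0], max=6
Drop 4: Z rot1 at col 3 lands with bottom-row=6; cleared 0 line(s) (total 0); column heights now [4 4 4 8 9 0], max=9
Drop 5: J rot1 at col 0 lands with bottom-row=4; cleared 0 line(s) (total 0); column heights now [7 7 4 8 9 0], max=9

Answer: ......
....#.
...##.
##.#..
#..##.
#..##.
####..
.#....
##....
.#....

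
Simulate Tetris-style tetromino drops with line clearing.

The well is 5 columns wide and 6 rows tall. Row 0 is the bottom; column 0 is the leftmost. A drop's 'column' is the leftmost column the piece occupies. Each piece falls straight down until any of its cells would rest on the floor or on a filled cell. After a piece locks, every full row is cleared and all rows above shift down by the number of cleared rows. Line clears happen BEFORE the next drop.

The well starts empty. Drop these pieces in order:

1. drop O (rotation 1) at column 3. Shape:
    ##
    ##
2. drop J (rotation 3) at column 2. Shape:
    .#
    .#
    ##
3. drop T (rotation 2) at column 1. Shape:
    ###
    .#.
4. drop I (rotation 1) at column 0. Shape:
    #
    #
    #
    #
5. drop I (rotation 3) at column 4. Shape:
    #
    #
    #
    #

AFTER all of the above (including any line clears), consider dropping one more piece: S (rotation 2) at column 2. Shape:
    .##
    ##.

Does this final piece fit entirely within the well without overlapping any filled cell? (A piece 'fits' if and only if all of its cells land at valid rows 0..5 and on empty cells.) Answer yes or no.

Drop 1: O rot1 at col 3 lands with bottom-row=0; cleared 0 line(s) (total 0); column heights now [0 0 0 2 2], max=2
Drop 2: J rot3 at col 2 lands with bottom-row=2; cleared 0 line(s) (total 0); column heights now [0 0 3 5 2], max=5
Drop 3: T rot2 at col 1 lands with bottom-row=4; cleared 0 line(s) (total 0); column heights now [0 6 6 6 2], max=6
Drop 4: I rot1 at col 0 lands with bottom-row=0; cleared 0 line(s) (total 0); column heights now [4 6 6 6 2], max=6
Drop 5: I rot3 at col 4 lands with bottom-row=2; cleared 0 line(s) (total 0); column heights now [4 6 6 6 6], max=6
Test piece S rot2 at col 2 (width 3): heights before test = [4 6 6 6 6]; fits = False

Answer: no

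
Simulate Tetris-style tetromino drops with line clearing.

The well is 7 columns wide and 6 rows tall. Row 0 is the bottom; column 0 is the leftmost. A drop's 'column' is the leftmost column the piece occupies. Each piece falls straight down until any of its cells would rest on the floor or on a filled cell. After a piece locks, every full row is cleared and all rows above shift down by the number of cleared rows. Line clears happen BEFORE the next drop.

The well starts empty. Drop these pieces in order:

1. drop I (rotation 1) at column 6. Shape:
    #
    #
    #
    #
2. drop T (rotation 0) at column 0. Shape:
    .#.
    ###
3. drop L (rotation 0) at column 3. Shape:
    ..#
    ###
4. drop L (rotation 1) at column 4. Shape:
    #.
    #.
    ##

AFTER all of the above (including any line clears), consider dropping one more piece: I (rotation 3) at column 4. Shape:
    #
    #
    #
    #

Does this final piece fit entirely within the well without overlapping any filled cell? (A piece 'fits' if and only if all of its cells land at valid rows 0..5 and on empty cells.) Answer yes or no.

Answer: no

Derivation:
Drop 1: I rot1 at col 6 lands with bottom-row=0; cleared 0 line(s) (total 0); column heights now [0 0 0 0 0 0 4], max=4
Drop 2: T rot0 at col 0 lands with bottom-row=0; cleared 0 line(s) (total 0); column heights now [1 2 1 0 0 0 4], max=4
Drop 3: L rot0 at col 3 lands with bottom-row=0; cleared 1 line(s) (total 1); column heights now [0 1 0 0 0 1 3], max=3
Drop 4: L rot1 at col 4 lands with bottom-row=1; cleared 0 line(s) (total 1); column heights now [0 1 0 0 4 2 3], max=4
Test piece I rot3 at col 4 (width 1): heights before test = [0 1 0 0 4 2 3]; fits = False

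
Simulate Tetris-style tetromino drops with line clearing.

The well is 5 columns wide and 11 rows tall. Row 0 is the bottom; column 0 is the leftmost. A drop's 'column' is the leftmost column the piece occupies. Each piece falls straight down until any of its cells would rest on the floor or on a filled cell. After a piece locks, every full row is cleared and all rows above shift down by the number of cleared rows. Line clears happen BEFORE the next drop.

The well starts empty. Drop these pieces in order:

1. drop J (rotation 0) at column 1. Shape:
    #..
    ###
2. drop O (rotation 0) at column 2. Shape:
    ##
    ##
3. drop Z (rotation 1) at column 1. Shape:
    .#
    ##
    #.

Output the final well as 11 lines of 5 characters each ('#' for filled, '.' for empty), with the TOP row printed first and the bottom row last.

Drop 1: J rot0 at col 1 lands with bottom-row=0; cleared 0 line(s) (total 0); column heights now [0 2 1 1 0], max=2
Drop 2: O rot0 at col 2 lands with bottom-row=1; cleared 0 line(s) (total 0); column heights now [0 2 3 3 0], max=3
Drop 3: Z rot1 at col 1 lands with bottom-row=2; cleared 0 line(s) (total 0); column heights now [0 4 5 3 0], max=5

Answer: .....
.....
.....
.....
.....
.....
..#..
.##..
.###.
.###.
.###.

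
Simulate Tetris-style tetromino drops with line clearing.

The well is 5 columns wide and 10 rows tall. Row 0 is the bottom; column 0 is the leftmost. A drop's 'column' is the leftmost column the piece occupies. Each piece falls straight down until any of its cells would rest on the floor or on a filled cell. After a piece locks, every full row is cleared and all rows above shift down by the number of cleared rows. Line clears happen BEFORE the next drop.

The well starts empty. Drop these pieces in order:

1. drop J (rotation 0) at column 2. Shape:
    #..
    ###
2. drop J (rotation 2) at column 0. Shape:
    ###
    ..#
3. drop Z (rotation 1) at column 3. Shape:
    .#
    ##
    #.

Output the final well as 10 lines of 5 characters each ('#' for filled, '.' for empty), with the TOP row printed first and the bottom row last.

Answer: .....
.....
.....
.....
.....
.....
###.#
..###
..##.
..###

Derivation:
Drop 1: J rot0 at col 2 lands with bottom-row=0; cleared 0 line(s) (total 0); column heights now [0 0 2 1 1], max=2
Drop 2: J rot2 at col 0 lands with bottom-row=2; cleared 0 line(s) (total 0); column heights now [4 4 4 1 1], max=4
Drop 3: Z rot1 at col 3 lands with bottom-row=1; cleared 0 line(s) (total 0); column heights now [4 4 4 3 4], max=4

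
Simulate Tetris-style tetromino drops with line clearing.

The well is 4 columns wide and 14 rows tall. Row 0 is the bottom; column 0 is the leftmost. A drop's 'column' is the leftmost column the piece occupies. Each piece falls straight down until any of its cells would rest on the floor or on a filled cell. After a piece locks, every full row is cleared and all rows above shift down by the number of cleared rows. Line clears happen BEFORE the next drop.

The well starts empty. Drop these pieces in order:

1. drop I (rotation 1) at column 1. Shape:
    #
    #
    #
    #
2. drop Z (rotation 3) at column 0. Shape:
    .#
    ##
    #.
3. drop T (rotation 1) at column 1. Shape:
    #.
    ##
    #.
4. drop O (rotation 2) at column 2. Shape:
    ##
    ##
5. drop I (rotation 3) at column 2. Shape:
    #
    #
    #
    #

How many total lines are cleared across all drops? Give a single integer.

Answer: 0

Derivation:
Drop 1: I rot1 at col 1 lands with bottom-row=0; cleared 0 line(s) (total 0); column heights now [0 4 0 0], max=4
Drop 2: Z rot3 at col 0 lands with bottom-row=3; cleared 0 line(s) (total 0); column heights now [5 6 0 0], max=6
Drop 3: T rot1 at col 1 lands with bottom-row=6; cleared 0 line(s) (total 0); column heights now [5 9 8 0], max=9
Drop 4: O rot2 at col 2 lands with bottom-row=8; cleared 0 line(s) (total 0); column heights now [5 9 10 10], max=10
Drop 5: I rot3 at col 2 lands with bottom-row=10; cleared 0 line(s) (total 0); column heights now [5 9 14 10], max=14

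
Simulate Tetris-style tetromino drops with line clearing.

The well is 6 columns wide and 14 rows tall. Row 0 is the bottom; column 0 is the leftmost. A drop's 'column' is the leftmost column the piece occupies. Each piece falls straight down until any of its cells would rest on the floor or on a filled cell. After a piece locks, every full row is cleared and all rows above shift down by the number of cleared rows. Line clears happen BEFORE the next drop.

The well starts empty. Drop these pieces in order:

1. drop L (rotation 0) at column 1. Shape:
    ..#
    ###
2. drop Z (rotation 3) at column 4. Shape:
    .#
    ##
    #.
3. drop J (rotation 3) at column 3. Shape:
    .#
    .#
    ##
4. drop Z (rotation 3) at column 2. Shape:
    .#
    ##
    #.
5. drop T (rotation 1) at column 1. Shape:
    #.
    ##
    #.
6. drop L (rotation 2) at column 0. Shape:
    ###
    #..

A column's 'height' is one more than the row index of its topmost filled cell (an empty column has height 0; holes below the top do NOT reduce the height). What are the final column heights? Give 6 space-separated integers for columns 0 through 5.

Drop 1: L rot0 at col 1 lands with bottom-row=0; cleared 0 line(s) (total 0); column heights now [0 1 1 2 0 0], max=2
Drop 2: Z rot3 at col 4 lands with bottom-row=0; cleared 0 line(s) (total 0); column heights now [0 1 1 2 2 3], max=3
Drop 3: J rot3 at col 3 lands with bottom-row=2; cleared 0 line(s) (total 0); column heights now [0 1 1 3 5 3], max=5
Drop 4: Z rot3 at col 2 lands with bottom-row=2; cleared 0 line(s) (total 0); column heights now [0 1 4 5 5 3], max=5
Drop 5: T rot1 at col 1 lands with bottom-row=3; cleared 0 line(s) (total 0); column heights now [0 6 5 5 5 3], max=6
Drop 6: L rot2 at col 0 lands with bottom-row=5; cleared 0 line(s) (total 0); column heights now [7 7 7 5 5 3], max=7

Answer: 7 7 7 5 5 3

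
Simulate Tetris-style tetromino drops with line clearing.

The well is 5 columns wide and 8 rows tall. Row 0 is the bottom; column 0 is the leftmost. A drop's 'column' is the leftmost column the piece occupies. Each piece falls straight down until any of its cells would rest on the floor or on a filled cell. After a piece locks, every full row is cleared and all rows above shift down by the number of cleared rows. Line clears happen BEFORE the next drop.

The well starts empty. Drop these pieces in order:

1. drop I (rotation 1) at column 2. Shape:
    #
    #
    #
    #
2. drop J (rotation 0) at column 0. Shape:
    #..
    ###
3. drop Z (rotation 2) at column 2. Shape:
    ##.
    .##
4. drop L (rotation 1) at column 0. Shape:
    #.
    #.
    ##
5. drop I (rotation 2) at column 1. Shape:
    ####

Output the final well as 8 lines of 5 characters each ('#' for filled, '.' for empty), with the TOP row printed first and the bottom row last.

Drop 1: I rot1 at col 2 lands with bottom-row=0; cleared 0 line(s) (total 0); column heights now [0 0 4 0 0], max=4
Drop 2: J rot0 at col 0 lands with bottom-row=4; cleared 0 line(s) (total 0); column heights now [6 5 5 0 0], max=6
Drop 3: Z rot2 at col 2 lands with bottom-row=4; cleared 1 line(s) (total 1); column heights now [5 0 5 5 0], max=5
Drop 4: L rot1 at col 0 lands with bottom-row=5; cleared 0 line(s) (total 1); column heights now [8 6 5 5 0], max=8
Drop 5: I rot2 at col 1 lands with bottom-row=6; cleared 1 line(s) (total 2); column heights now [7 6 5 5 0], max=7

Answer: .....
#....
##...
#.##.
..#..
..#..
..#..
..#..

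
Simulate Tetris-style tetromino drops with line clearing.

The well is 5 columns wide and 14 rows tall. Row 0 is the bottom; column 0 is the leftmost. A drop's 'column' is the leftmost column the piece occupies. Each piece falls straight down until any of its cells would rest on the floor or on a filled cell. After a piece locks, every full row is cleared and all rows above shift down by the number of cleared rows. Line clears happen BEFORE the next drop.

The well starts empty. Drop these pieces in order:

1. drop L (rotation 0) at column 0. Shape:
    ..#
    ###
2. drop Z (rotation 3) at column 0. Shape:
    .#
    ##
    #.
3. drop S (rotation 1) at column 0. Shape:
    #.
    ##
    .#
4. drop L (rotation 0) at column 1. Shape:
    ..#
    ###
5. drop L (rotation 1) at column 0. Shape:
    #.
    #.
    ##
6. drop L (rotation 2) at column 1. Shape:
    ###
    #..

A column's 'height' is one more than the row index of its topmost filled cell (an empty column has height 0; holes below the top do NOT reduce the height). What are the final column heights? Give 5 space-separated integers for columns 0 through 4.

Drop 1: L rot0 at col 0 lands with bottom-row=0; cleared 0 line(s) (total 0); column heights now [1 1 2 0 0], max=2
Drop 2: Z rot3 at col 0 lands with bottom-row=1; cleared 0 line(s) (total 0); column heights now [3 4 2 0 0], max=4
Drop 3: S rot1 at col 0 lands with bottom-row=4; cleared 0 line(s) (total 0); column heights now [7 6 2 0 0], max=7
Drop 4: L rot0 at col 1 lands with bottom-row=6; cleared 0 line(s) (total 0); column heights now [7 7 7 8 0], max=8
Drop 5: L rot1 at col 0 lands with bottom-row=7; cleared 0 line(s) (total 0); column heights now [10 8 7 8 0], max=10
Drop 6: L rot2 at col 1 lands with bottom-row=8; cleared 0 line(s) (total 0); column heights now [10 10 10 10 0], max=10

Answer: 10 10 10 10 0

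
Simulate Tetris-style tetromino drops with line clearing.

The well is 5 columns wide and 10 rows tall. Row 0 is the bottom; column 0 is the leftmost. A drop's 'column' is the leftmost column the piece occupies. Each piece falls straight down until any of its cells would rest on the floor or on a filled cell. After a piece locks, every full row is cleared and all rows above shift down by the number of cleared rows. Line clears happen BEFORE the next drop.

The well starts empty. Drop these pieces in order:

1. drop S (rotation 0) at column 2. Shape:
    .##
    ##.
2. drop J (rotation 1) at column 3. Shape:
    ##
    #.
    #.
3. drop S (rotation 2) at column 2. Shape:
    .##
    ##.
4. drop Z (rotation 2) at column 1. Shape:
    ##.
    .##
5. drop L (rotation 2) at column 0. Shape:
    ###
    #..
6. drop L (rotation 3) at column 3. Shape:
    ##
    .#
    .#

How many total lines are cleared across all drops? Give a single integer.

Answer: 1

Derivation:
Drop 1: S rot0 at col 2 lands with bottom-row=0; cleared 0 line(s) (total 0); column heights now [0 0 1 2 2], max=2
Drop 2: J rot1 at col 3 lands with bottom-row=2; cleared 0 line(s) (total 0); column heights now [0 0 1 5 5], max=5
Drop 3: S rot2 at col 2 lands with bottom-row=5; cleared 0 line(s) (total 0); column heights now [0 0 6 7 7], max=7
Drop 4: Z rot2 at col 1 lands with bottom-row=7; cleared 0 line(s) (total 0); column heights now [0 9 9 8 7], max=9
Drop 5: L rot2 at col 0 lands with bottom-row=8; cleared 0 line(s) (total 0); column heights now [10 10 10 8 7], max=10
Drop 6: L rot3 at col 3 lands with bottom-row=7; cleared 1 line(s) (total 1); column heights now [9 9 9 8 9], max=9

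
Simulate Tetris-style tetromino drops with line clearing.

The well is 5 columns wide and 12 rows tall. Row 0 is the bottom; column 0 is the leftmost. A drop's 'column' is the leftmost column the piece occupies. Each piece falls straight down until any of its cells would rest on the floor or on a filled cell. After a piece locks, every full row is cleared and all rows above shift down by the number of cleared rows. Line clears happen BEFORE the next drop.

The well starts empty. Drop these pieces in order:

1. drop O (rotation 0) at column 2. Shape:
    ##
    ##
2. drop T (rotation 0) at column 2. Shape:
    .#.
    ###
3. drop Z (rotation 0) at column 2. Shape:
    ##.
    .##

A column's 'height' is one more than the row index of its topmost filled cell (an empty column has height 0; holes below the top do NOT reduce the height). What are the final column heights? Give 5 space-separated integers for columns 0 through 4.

Drop 1: O rot0 at col 2 lands with bottom-row=0; cleared 0 line(s) (total 0); column heights now [0 0 2 2 0], max=2
Drop 2: T rot0 at col 2 lands with bottom-row=2; cleared 0 line(s) (total 0); column heights now [0 0 3 4 3], max=4
Drop 3: Z rot0 at col 2 lands with bottom-row=4; cleared 0 line(s) (total 0); column heights now [0 0 6 6 5], max=6

Answer: 0 0 6 6 5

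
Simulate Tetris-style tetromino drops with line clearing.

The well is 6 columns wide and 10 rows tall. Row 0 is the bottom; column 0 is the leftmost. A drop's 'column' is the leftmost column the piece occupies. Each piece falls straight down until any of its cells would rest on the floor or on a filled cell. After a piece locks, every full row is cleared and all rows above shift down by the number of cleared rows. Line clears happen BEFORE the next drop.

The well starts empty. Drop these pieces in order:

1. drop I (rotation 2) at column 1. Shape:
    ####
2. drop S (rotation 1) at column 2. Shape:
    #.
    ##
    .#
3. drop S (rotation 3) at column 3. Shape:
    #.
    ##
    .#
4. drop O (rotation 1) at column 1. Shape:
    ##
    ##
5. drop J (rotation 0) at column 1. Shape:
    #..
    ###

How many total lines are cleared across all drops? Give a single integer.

Answer: 0

Derivation:
Drop 1: I rot2 at col 1 lands with bottom-row=0; cleared 0 line(s) (total 0); column heights now [0 1 1 1 1 0], max=1
Drop 2: S rot1 at col 2 lands with bottom-row=1; cleared 0 line(s) (total 0); column heights now [0 1 4 3 1 0], max=4
Drop 3: S rot3 at col 3 lands with bottom-row=2; cleared 0 line(s) (total 0); column heights now [0 1 4 5 4 0], max=5
Drop 4: O rot1 at col 1 lands with bottom-row=4; cleared 0 line(s) (total 0); column heights now [0 6 6 5 4 0], max=6
Drop 5: J rot0 at col 1 lands with bottom-row=6; cleared 0 line(s) (total 0); column heights now [0 8 7 7 4 0], max=8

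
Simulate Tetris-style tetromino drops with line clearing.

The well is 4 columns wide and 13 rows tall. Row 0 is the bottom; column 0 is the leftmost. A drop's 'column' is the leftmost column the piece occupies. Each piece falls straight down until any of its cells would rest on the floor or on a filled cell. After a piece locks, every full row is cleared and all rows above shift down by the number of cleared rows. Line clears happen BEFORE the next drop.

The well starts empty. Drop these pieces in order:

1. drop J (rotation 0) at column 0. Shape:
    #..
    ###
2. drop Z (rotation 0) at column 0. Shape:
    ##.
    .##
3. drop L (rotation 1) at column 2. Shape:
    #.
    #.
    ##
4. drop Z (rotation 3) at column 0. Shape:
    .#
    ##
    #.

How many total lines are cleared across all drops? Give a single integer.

Drop 1: J rot0 at col 0 lands with bottom-row=0; cleared 0 line(s) (total 0); column heights now [2 1 1 0], max=2
Drop 2: Z rot0 at col 0 lands with bottom-row=1; cleared 0 line(s) (total 0); column heights now [3 3 2 0], max=3
Drop 3: L rot1 at col 2 lands with bottom-row=2; cleared 1 line(s) (total 1); column heights now [2 2 4 0], max=4
Drop 4: Z rot3 at col 0 lands with bottom-row=2; cleared 0 line(s) (total 1); column heights now [4 5 4 0], max=5

Answer: 1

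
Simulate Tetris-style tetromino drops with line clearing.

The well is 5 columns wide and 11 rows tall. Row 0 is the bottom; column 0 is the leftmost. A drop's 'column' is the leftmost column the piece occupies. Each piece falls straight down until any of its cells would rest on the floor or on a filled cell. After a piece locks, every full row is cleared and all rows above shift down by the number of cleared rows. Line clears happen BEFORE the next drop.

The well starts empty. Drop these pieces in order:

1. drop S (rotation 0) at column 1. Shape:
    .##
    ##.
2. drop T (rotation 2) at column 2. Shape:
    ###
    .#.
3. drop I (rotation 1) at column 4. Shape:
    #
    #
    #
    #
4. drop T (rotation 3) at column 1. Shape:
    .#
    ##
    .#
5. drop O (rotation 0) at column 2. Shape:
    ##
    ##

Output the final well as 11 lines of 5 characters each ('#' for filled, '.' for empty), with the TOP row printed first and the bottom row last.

Drop 1: S rot0 at col 1 lands with bottom-row=0; cleared 0 line(s) (total 0); column heights now [0 1 2 2 0], max=2
Drop 2: T rot2 at col 2 lands with bottom-row=2; cleared 0 line(s) (total 0); column heights now [0 1 4 4 4], max=4
Drop 3: I rot1 at col 4 lands with bottom-row=4; cleared 0 line(s) (total 0); column heights now [0 1 4 4 8], max=8
Drop 4: T rot3 at col 1 lands with bottom-row=4; cleared 0 line(s) (total 0); column heights now [0 6 7 4 8], max=8
Drop 5: O rot0 at col 2 lands with bottom-row=7; cleared 0 line(s) (total 0); column heights now [0 6 9 9 8], max=9

Answer: .....
.....
..##.
..###
..#.#
.##.#
..#.#
..###
...#.
..##.
.##..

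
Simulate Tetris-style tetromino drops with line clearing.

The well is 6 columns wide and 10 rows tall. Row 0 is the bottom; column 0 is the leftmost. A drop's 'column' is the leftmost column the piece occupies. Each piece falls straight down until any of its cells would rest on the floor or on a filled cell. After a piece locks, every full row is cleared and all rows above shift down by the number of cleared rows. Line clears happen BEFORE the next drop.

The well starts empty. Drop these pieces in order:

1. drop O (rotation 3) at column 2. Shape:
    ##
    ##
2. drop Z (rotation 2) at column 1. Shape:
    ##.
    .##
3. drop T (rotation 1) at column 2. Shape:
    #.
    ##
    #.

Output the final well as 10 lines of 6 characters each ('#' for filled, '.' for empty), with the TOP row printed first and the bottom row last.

Drop 1: O rot3 at col 2 lands with bottom-row=0; cleared 0 line(s) (total 0); column heights now [0 0 2 2 0 0], max=2
Drop 2: Z rot2 at col 1 lands with bottom-row=2; cleared 0 line(s) (total 0); column heights now [0 4 4 3 0 0], max=4
Drop 3: T rot1 at col 2 lands with bottom-row=4; cleared 0 line(s) (total 0); column heights now [0 4 7 6 0 0], max=7

Answer: ......
......
......
..#...
..##..
..#...
.##...
..##..
..##..
..##..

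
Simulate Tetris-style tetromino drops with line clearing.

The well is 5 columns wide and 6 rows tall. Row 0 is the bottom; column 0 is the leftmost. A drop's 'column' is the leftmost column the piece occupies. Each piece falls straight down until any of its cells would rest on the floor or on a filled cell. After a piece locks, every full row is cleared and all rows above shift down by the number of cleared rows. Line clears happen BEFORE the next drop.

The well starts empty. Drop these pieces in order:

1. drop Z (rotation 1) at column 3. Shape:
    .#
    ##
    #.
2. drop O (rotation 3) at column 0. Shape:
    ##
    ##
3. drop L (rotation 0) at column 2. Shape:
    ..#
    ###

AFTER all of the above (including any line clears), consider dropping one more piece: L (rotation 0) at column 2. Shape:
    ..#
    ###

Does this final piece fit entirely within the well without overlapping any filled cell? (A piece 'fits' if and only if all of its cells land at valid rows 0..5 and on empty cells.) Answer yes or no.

Drop 1: Z rot1 at col 3 lands with bottom-row=0; cleared 0 line(s) (total 0); column heights now [0 0 0 2 3], max=3
Drop 2: O rot3 at col 0 lands with bottom-row=0; cleared 0 line(s) (total 0); column heights now [2 2 0 2 3], max=3
Drop 3: L rot0 at col 2 lands with bottom-row=3; cleared 0 line(s) (total 0); column heights now [2 2 4 4 5], max=5
Test piece L rot0 at col 2 (width 3): heights before test = [2 2 4 4 5]; fits = False

Answer: no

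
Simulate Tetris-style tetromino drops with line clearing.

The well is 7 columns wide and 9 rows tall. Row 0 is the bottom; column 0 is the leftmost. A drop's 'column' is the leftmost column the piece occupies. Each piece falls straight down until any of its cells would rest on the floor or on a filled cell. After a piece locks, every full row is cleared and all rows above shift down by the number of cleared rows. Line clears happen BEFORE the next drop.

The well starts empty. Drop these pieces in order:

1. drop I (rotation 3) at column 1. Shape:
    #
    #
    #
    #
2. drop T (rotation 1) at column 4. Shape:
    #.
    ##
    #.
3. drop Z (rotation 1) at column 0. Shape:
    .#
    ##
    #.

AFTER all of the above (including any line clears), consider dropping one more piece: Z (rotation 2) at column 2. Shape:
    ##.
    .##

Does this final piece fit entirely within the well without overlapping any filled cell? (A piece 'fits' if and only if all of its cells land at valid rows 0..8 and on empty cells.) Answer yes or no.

Answer: yes

Derivation:
Drop 1: I rot3 at col 1 lands with bottom-row=0; cleared 0 line(s) (total 0); column heights now [0 4 0 0 0 0 0], max=4
Drop 2: T rot1 at col 4 lands with bottom-row=0; cleared 0 line(s) (total 0); column heights now [0 4 0 0 3 2 0], max=4
Drop 3: Z rot1 at col 0 lands with bottom-row=3; cleared 0 line(s) (total 0); column heights now [5 6 0 0 3 2 0], max=6
Test piece Z rot2 at col 2 (width 3): heights before test = [5 6 0 0 3 2 0]; fits = True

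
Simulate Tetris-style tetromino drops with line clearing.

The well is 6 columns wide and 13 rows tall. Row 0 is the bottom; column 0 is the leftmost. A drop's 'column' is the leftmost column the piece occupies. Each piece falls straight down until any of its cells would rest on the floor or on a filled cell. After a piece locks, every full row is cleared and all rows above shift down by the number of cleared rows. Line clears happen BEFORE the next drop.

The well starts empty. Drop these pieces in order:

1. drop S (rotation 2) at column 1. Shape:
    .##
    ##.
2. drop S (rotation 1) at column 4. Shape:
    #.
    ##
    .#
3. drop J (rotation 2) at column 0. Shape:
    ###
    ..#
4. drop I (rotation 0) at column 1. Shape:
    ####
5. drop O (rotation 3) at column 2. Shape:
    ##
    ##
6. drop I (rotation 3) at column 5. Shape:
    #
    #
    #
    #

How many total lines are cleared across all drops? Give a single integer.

Drop 1: S rot2 at col 1 lands with bottom-row=0; cleared 0 line(s) (total 0); column heights now [0 1 2 2 0 0], max=2
Drop 2: S rot1 at col 4 lands with bottom-row=0; cleared 0 line(s) (total 0); column heights now [0 1 2 2 3 2], max=3
Drop 3: J rot2 at col 0 lands with bottom-row=2; cleared 0 line(s) (total 0); column heights now [4 4 4 2 3 2], max=4
Drop 4: I rot0 at col 1 lands with bottom-row=4; cleared 0 line(s) (total 0); column heights now [4 5 5 5 5 2], max=5
Drop 5: O rot3 at col 2 lands with bottom-row=5; cleared 0 line(s) (total 0); column heights now [4 5 7 7 5 2], max=7
Drop 6: I rot3 at col 5 lands with bottom-row=2; cleared 0 line(s) (total 0); column heights now [4 5 7 7 5 6], max=7

Answer: 0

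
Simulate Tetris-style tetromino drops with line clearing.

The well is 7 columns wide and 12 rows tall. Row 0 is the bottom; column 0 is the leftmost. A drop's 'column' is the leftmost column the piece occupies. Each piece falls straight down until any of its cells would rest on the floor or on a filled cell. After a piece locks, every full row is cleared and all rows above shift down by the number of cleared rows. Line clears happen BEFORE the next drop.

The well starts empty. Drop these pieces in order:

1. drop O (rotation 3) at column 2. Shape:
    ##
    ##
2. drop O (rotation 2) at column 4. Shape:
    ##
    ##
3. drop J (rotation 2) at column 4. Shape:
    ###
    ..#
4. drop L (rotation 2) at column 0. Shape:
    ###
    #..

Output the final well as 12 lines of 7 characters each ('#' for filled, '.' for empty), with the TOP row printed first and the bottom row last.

Drop 1: O rot3 at col 2 lands with bottom-row=0; cleared 0 line(s) (total 0); column heights now [0 0 2 2 0 0 0], max=2
Drop 2: O rot2 at col 4 lands with bottom-row=0; cleared 0 line(s) (total 0); column heights now [0 0 2 2 2 2 0], max=2
Drop 3: J rot2 at col 4 lands with bottom-row=1; cleared 0 line(s) (total 0); column heights now [0 0 2 2 3 3 3], max=3
Drop 4: L rot2 at col 0 lands with bottom-row=1; cleared 0 line(s) (total 0); column heights now [3 3 3 2 3 3 3], max=3

Answer: .......
.......
.......
.......
.......
.......
.......
.......
.......
###.###
#.#####
..####.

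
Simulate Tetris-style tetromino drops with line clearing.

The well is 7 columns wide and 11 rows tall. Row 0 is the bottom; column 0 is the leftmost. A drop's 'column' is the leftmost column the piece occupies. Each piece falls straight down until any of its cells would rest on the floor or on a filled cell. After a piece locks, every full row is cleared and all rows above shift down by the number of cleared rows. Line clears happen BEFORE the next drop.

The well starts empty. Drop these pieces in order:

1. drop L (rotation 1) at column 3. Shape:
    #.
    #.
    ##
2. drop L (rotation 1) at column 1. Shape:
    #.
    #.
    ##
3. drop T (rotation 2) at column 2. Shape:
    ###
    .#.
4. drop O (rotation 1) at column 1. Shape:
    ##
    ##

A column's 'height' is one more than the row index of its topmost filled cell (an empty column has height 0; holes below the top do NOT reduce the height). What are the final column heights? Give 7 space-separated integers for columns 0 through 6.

Answer: 0 7 7 5 5 0 0

Derivation:
Drop 1: L rot1 at col 3 lands with bottom-row=0; cleared 0 line(s) (total 0); column heights now [0 0 0 3 1 0 0], max=3
Drop 2: L rot1 at col 1 lands with bottom-row=0; cleared 0 line(s) (total 0); column heights now [0 3 1 3 1 0 0], max=3
Drop 3: T rot2 at col 2 lands with bottom-row=3; cleared 0 line(s) (total 0); column heights now [0 3 5 5 5 0 0], max=5
Drop 4: O rot1 at col 1 lands with bottom-row=5; cleared 0 line(s) (total 0); column heights now [0 7 7 5 5 0 0], max=7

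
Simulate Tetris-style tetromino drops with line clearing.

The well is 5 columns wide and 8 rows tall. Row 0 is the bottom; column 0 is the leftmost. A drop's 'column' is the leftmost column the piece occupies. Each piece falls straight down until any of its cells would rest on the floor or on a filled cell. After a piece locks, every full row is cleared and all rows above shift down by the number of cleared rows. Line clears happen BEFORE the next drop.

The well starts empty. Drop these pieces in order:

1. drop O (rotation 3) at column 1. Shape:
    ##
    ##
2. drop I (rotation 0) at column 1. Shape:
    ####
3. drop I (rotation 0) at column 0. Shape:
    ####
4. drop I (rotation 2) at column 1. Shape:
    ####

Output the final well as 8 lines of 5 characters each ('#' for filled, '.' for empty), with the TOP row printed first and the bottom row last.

Drop 1: O rot3 at col 1 lands with bottom-row=0; cleared 0 line(s) (total 0); column heights now [0 2 2 0 0], max=2
Drop 2: I rot0 at col 1 lands with bottom-row=2; cleared 0 line(s) (total 0); column heights now [0 3 3 3 3], max=3
Drop 3: I rot0 at col 0 lands with bottom-row=3; cleared 0 line(s) (total 0); column heights now [4 4 4 4 3], max=4
Drop 4: I rot2 at col 1 lands with bottom-row=4; cleared 0 line(s) (total 0); column heights now [4 5 5 5 5], max=5

Answer: .....
.....
.....
.####
####.
.####
.##..
.##..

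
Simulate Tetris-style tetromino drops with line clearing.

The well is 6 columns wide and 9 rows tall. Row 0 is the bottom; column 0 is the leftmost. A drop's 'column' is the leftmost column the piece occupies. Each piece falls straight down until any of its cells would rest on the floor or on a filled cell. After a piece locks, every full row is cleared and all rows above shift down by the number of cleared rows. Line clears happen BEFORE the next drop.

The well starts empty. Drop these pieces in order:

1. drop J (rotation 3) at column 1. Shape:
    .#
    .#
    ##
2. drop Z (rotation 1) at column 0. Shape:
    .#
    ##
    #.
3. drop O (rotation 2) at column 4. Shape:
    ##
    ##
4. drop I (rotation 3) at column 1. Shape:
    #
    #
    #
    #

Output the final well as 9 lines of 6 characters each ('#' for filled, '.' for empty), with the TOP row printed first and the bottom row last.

Answer: ......
......
.#....
.#....
.#....
.#....
.##...
###.##
###.##

Derivation:
Drop 1: J rot3 at col 1 lands with bottom-row=0; cleared 0 line(s) (total 0); column heights now [0 1 3 0 0 0], max=3
Drop 2: Z rot1 at col 0 lands with bottom-row=0; cleared 0 line(s) (total 0); column heights now [2 3 3 0 0 0], max=3
Drop 3: O rot2 at col 4 lands with bottom-row=0; cleared 0 line(s) (total 0); column heights now [2 3 3 0 2 2], max=3
Drop 4: I rot3 at col 1 lands with bottom-row=3; cleared 0 line(s) (total 0); column heights now [2 7 3 0 2 2], max=7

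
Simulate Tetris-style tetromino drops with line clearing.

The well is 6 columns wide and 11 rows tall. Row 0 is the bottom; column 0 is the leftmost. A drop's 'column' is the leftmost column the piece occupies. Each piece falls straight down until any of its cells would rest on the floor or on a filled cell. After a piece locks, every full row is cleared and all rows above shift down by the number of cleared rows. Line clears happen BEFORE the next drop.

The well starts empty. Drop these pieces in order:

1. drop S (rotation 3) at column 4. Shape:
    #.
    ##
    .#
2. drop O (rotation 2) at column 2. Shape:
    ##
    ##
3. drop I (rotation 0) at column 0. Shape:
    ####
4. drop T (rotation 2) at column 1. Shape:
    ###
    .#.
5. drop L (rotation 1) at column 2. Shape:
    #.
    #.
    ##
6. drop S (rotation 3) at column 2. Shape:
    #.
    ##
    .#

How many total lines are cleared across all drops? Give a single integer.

Drop 1: S rot3 at col 4 lands with bottom-row=0; cleared 0 line(s) (total 0); column heights now [0 0 0 0 3 2], max=3
Drop 2: O rot2 at col 2 lands with bottom-row=0; cleared 0 line(s) (total 0); column heights now [0 0 2 2 3 2], max=3
Drop 3: I rot0 at col 0 lands with bottom-row=2; cleared 0 line(s) (total 0); column heights now [3 3 3 3 3 2], max=3
Drop 4: T rot2 at col 1 lands with bottom-row=3; cleared 0 line(s) (total 0); column heights now [3 5 5 5 3 2], max=5
Drop 5: L rot1 at col 2 lands with bottom-row=5; cleared 0 line(s) (total 0); column heights now [3 5 8 6 3 2], max=8
Drop 6: S rot3 at col 2 lands with bottom-row=7; cleared 0 line(s) (total 0); column heights now [3 5 10 9 3 2], max=10

Answer: 0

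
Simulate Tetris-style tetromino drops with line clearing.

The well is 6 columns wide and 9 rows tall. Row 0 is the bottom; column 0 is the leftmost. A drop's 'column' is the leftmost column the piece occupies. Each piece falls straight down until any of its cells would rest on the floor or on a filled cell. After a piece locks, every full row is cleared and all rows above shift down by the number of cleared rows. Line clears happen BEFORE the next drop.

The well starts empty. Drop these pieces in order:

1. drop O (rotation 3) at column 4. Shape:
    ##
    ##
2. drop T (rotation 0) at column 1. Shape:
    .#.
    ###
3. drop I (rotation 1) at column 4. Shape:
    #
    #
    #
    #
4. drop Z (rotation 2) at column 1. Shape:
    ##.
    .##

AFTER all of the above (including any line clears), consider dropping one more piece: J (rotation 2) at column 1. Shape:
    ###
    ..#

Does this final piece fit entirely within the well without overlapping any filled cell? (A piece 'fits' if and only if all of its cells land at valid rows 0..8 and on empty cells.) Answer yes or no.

Answer: yes

Derivation:
Drop 1: O rot3 at col 4 lands with bottom-row=0; cleared 0 line(s) (total 0); column heights now [0 0 0 0 2 2], max=2
Drop 2: T rot0 at col 1 lands with bottom-row=0; cleared 0 line(s) (total 0); column heights now [0 1 2 1 2 2], max=2
Drop 3: I rot1 at col 4 lands with bottom-row=2; cleared 0 line(s) (total 0); column heights now [0 1 2 1 6 2], max=6
Drop 4: Z rot2 at col 1 lands with bottom-row=2; cleared 0 line(s) (total 0); column heights now [0 4 4 3 6 2], max=6
Test piece J rot2 at col 1 (width 3): heights before test = [0 4 4 3 6 2]; fits = True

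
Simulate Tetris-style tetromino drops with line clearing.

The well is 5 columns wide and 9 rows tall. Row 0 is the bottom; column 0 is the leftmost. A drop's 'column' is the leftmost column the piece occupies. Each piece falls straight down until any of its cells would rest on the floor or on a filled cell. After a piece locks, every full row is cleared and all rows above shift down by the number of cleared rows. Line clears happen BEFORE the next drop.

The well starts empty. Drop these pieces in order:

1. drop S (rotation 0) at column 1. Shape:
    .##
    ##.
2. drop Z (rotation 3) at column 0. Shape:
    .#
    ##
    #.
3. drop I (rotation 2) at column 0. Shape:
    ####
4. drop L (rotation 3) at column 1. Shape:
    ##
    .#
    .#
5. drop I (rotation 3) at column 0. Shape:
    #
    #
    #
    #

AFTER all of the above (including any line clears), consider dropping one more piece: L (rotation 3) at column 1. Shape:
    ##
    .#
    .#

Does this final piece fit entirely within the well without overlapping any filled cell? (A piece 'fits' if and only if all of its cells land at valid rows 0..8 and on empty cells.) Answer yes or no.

Answer: no

Derivation:
Drop 1: S rot0 at col 1 lands with bottom-row=0; cleared 0 line(s) (total 0); column heights now [0 1 2 2 0], max=2
Drop 2: Z rot3 at col 0 lands with bottom-row=0; cleared 0 line(s) (total 0); column heights now [2 3 2 2 0], max=3
Drop 3: I rot2 at col 0 lands with bottom-row=3; cleared 0 line(s) (total 0); column heights now [4 4 4 4 0], max=4
Drop 4: L rot3 at col 1 lands with bottom-row=4; cleared 0 line(s) (total 0); column heights now [4 7 7 4 0], max=7
Drop 5: I rot3 at col 0 lands with bottom-row=4; cleared 0 line(s) (total 0); column heights now [8 7 7 4 0], max=8
Test piece L rot3 at col 1 (width 2): heights before test = [8 7 7 4 0]; fits = False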